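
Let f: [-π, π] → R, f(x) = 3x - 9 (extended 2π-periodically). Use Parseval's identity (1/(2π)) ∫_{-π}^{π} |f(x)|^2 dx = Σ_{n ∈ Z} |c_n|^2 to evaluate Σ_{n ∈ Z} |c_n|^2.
Σ |c_n|^2 = 3π^2 + 81

Expand and integrate term by term over [-π, π]:
  ∫ (3x)^2 dx = 9·(2π^3/3); ∫ 2·3·(-9)·x dx = 0 (odd integrand); ∫ (-9)^2 dx = 81·2π.
So (1/(2π)) ∫_{-π}^{π} (3x - 9)^2 dx = 9π^2/3 + 81 = 3π^2 + 81.
Parseval ⇒ Σ |c_n|^2 = 3π^2 + 81.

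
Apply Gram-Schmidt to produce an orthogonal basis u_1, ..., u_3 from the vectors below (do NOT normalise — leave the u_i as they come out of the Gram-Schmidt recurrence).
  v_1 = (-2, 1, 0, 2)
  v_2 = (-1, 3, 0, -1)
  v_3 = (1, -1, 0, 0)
Orthogonal basis:
  u_1 = (-2, 1, 0, 2)
  u_2 = (-1/3, 8/3, 0, -5/3)
  u_3 = (7/30, 2/15, 0, 1/6)

Apply the Gram-Schmidt recurrence
  u_1 = v_1
  u_i = v_i − Σ_{j<i} ((v_i · u_j) / (u_j · u_j)) · u_j.

Step by step this gives:
  u_1 = (-2, 1, 0, 2)
  u_2 = (-1/3, 8/3, 0, -5/3)
  u_3 = (7/30, 2/15, 0, 1/6)

Orthogonality check:
  u_2 · u_1 = 0 (should be 0)
  u_3 · u_1 = 0 (should be 0)
  u_3 · u_2 = 0 (should be 0)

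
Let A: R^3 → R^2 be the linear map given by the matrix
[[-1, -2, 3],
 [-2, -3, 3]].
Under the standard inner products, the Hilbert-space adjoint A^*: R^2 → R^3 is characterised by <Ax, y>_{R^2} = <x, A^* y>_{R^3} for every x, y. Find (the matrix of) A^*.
A^* = A^T =
[[-1, -2],
 [-2, -3],
 [3, 3]]

For real matrices with standard dot products, the defining identity <Ax, y> = <x, A^* y> gives (Ax)^T y = x^T (A^*) y, i.e. x^T A^T y = x^T (A^*) y. Since this holds for all x, y, we must have A^* = A^T. Therefore
A^* =
[[-1, -2],
 [-2, -3],
 [3, 3]].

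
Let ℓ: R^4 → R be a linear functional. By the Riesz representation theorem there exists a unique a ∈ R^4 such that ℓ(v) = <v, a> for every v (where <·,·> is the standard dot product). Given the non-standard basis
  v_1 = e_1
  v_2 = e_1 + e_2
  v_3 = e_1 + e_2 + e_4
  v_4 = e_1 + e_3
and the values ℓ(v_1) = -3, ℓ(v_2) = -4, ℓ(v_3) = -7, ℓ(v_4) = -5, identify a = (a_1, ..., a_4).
a = (-3, -1, -2, -3)

Write a = (a_1, ..., a_4) in the standard basis. For each basis vector v_i, ℓ(v_i) = <v_i, a> is a linear equation in the a_j's. Collect the n equations into a matrix system V a = ℓ, where row i of V is v_i (expressed in the standard basis). Since V is invertible (lower-triangular with 1s on the diagonal, up to permutation), solve by back-substitution:
  V =
[[1, 0, 0, 0],
 [1, 1, 0, 0],
 [1, 1, 0, 1],
 [1, 0, 1, 0]]
  V a = (-3, -4, -7, -5)
Solving gives a = (-3, -1, -2, -3).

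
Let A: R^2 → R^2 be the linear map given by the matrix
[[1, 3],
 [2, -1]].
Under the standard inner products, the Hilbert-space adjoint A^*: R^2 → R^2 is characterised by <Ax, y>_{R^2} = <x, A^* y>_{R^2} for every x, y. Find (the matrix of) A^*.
A^* = A^T =
[[1, 2],
 [3, -1]]

For real matrices with standard dot products, the defining identity <Ax, y> = <x, A^* y> gives (Ax)^T y = x^T (A^*) y, i.e. x^T A^T y = x^T (A^*) y. Since this holds for all x, y, we must have A^* = A^T. Therefore
A^* =
[[1, 2],
 [3, -1]].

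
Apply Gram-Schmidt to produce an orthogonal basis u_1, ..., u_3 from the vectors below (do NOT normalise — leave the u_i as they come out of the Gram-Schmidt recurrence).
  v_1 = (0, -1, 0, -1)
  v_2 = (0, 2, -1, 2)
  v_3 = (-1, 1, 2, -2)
Orthogonal basis:
  u_1 = (0, -1, 0, -1)
  u_2 = (0, 0, -1, 0)
  u_3 = (-1, 3/2, 0, -3/2)

Apply the Gram-Schmidt recurrence
  u_1 = v_1
  u_i = v_i − Σ_{j<i} ((v_i · u_j) / (u_j · u_j)) · u_j.

Step by step this gives:
  u_1 = (0, -1, 0, -1)
  u_2 = (0, 0, -1, 0)
  u_3 = (-1, 3/2, 0, -3/2)

Orthogonality check:
  u_2 · u_1 = 0 (should be 0)
  u_3 · u_1 = 0 (should be 0)
  u_3 · u_2 = 0 (should be 0)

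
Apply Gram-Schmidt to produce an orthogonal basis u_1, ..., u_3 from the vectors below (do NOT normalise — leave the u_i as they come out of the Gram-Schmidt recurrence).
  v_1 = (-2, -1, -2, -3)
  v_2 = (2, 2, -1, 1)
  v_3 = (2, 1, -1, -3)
Orthogonal basis:
  u_1 = (-2, -1, -2, -3)
  u_2 = (11/9, 29/18, -16/9, -1/6)
  u_3 = (210/131, -9/131, 159/131, -243/131)

Apply the Gram-Schmidt recurrence
  u_1 = v_1
  u_i = v_i − Σ_{j<i} ((v_i · u_j) / (u_j · u_j)) · u_j.

Step by step this gives:
  u_1 = (-2, -1, -2, -3)
  u_2 = (11/9, 29/18, -16/9, -1/6)
  u_3 = (210/131, -9/131, 159/131, -243/131)

Orthogonality check:
  u_2 · u_1 = 0 (should be 0)
  u_3 · u_1 = 0 (should be 0)
  u_3 · u_2 = 0 (should be 0)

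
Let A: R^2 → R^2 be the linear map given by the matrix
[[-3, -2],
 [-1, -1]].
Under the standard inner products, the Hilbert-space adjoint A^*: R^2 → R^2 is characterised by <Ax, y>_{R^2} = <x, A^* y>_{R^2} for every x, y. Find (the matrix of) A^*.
A^* = A^T =
[[-3, -1],
 [-2, -1]]

For real matrices with standard dot products, the defining identity <Ax, y> = <x, A^* y> gives (Ax)^T y = x^T (A^*) y, i.e. x^T A^T y = x^T (A^*) y. Since this holds for all x, y, we must have A^* = A^T. Therefore
A^* =
[[-3, -1],
 [-2, -1]].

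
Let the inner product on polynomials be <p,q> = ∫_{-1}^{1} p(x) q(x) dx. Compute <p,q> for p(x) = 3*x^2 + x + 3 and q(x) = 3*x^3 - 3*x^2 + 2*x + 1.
<p,q> = 14/15

Expand the product: p(x)·q(x) = 9*x^5 - 6*x^4 + 12*x^3 - 4*x^2 + 7*x + 3.
∫_{-1}^{1} of each monomial x^k gives [2/(k+1) if k even, 0 if k odd]. Integrating term-by-term (or equivalently evaluating the antiderivative F(x) = 3*x^6/2 - 6*x^5/5 + 3*x^4 - 4*x^3/3 + 7*x^2/2 + 3*x at the endpoints):
  F(1) − F(−1) = 127/15 − (113/15) = 14/15.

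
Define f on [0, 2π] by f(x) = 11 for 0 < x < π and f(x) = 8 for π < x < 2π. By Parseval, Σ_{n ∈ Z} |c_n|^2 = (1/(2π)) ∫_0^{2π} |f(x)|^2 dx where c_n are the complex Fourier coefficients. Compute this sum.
Σ |c_n|^2 = 185/2

Parseval equates the L^2 energy of f (normalised by 1/(2π)) with the ℓ^2 sum of its Fourier coefficients: (1/(2π)) ∫_0^{2π} |f|^2 = Σ |c_n|^2.
Compute the left side: (1/(2π)) [∫_0^π 11^2 dx + ∫_π^{2π} 8^2 dx] = (1/(2π)) · (121π + 64π) = (121 + 64)/2 = 185/2.
So Σ_{n ∈ Z} |c_n|^2 = 185/2.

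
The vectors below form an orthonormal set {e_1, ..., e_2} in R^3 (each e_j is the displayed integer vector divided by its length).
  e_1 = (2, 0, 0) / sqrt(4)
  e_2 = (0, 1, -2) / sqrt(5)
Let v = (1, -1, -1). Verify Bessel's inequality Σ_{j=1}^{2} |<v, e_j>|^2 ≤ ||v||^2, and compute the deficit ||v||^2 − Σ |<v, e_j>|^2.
Σ |<v, e_j>|^2 = 6/5; ||v||^2 = 3; deficit = 9/5

Write each e_j = u_j / sqrt(<u_j, u_j>) where u_j is the displayed integer vector. Then <v, e_j> = <v, u_j> / sqrt(<u_j, u_j>), so |<v, e_j>|^2 = <v, u_j>^2 / <u_j, u_j>.
Coefficients: <v, e_1> = 2/sqrt(4), <v, e_2> = 1/sqrt(5).
Square and sum: Σ |<v, e_j>|^2 = 6/5.
Compute ||v||^2 = v·v = 3.
Deficit = 3 − 6/5 = 9/5 ≥ 0, confirming Bessel's inequality. (The deficit equals ||v − Σ <v,e_j> e_j||^2, the squared distance from v to span{e_j}.)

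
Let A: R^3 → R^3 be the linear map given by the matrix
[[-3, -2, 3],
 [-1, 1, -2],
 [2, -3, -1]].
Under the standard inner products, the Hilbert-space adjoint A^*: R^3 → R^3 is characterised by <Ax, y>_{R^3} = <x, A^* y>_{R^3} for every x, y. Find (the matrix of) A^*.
A^* = A^T =
[[-3, -1, 2],
 [-2, 1, -3],
 [3, -2, -1]]

For real matrices with standard dot products, the defining identity <Ax, y> = <x, A^* y> gives (Ax)^T y = x^T (A^*) y, i.e. x^T A^T y = x^T (A^*) y. Since this holds for all x, y, we must have A^* = A^T. Therefore
A^* =
[[-3, -1, 2],
 [-2, 1, -3],
 [3, -2, -1]].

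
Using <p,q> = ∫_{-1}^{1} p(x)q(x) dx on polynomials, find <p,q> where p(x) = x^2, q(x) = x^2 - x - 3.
<p,q> = -8/5

Expand the product: p(x)·q(x) = x^4 - x^3 - 3*x^2.
∫_{-1}^{1} of each monomial x^k gives [2/(k+1) if k even, 0 if k odd]. Integrating term-by-term (or equivalently evaluating the antiderivative F(x) = x^5/5 - x^4/4 - x^3 at the endpoints):
  F(1) − F(−1) = -21/20 − (11/20) = -8/5.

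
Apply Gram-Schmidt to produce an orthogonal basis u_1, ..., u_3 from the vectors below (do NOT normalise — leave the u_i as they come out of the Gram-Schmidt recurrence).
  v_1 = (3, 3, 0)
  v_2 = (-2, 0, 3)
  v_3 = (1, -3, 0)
Orthogonal basis:
  u_1 = (3, 3, 0)
  u_2 = (-1, 1, 3)
  u_3 = (18/11, -18/11, 12/11)

Apply the Gram-Schmidt recurrence
  u_1 = v_1
  u_i = v_i − Σ_{j<i} ((v_i · u_j) / (u_j · u_j)) · u_j.

Step by step this gives:
  u_1 = (3, 3, 0)
  u_2 = (-1, 1, 3)
  u_3 = (18/11, -18/11, 12/11)

Orthogonality check:
  u_2 · u_1 = 0 (should be 0)
  u_3 · u_1 = 0 (should be 0)
  u_3 · u_2 = 0 (should be 0)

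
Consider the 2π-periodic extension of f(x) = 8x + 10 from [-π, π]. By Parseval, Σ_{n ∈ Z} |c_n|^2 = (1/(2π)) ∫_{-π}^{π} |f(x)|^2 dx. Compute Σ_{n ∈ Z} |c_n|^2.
Σ |c_n|^2 = 64π^2/3 + 100

Expand and integrate term by term over [-π, π]:
  ∫ (8x)^2 dx = 64·(2π^3/3); ∫ 2·8·(10)·x dx = 0 (odd integrand); ∫ 10^2 dx = 100·2π.
So (1/(2π)) ∫_{-π}^{π} (8x + 10)^2 dx = 64π^2/3 + 100 = 64π^2/3 + 100.
Parseval ⇒ Σ |c_n|^2 = 64π^2/3 + 100.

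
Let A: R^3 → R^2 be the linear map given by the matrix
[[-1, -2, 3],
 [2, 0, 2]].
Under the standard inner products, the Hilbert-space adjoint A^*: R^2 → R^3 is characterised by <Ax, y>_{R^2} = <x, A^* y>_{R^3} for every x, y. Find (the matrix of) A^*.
A^* = A^T =
[[-1, 2],
 [-2, 0],
 [3, 2]]

For real matrices with standard dot products, the defining identity <Ax, y> = <x, A^* y> gives (Ax)^T y = x^T (A^*) y, i.e. x^T A^T y = x^T (A^*) y. Since this holds for all x, y, we must have A^* = A^T. Therefore
A^* =
[[-1, 2],
 [-2, 0],
 [3, 2]].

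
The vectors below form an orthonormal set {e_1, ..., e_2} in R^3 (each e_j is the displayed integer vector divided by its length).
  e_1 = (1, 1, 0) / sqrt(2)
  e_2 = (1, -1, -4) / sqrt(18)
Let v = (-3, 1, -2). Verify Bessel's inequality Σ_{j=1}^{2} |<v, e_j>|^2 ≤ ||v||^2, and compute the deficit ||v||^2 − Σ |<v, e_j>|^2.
Σ |<v, e_j>|^2 = 26/9; ||v||^2 = 14; deficit = 100/9

Write each e_j = u_j / sqrt(<u_j, u_j>) where u_j is the displayed integer vector. Then <v, e_j> = <v, u_j> / sqrt(<u_j, u_j>), so |<v, e_j>|^2 = <v, u_j>^2 / <u_j, u_j>.
Coefficients: <v, e_1> = -2/sqrt(2), <v, e_2> = 4/sqrt(18).
Square and sum: Σ |<v, e_j>|^2 = 26/9.
Compute ||v||^2 = v·v = 14.
Deficit = 14 − 26/9 = 100/9 ≥ 0, confirming Bessel's inequality. (The deficit equals ||v − Σ <v,e_j> e_j||^2, the squared distance from v to span{e_j}.)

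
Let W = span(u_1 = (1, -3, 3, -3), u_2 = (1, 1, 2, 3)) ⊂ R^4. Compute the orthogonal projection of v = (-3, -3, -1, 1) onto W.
proj_W(v) = (-33/79, -13/79, -71/79, -69/79)

Set up U = [u_1 | ... | u_2] ∈ R^(4×2). The projector onto W = col(U) is P = U (U^T U)^(-1) U^T.
Compute U^T U =
  [28, -5]
  [-5, 15],
and U^T v = (0, -5).
Solve U^T U · c = U^T v for the coefficients: c = (-5/79, -28/79). The projection is proj_W(v) = U c.
Check: (v - proj_W(v)) · u_1 = 0  (should be 0).
Check: (v - proj_W(v)) · u_2 = 0  (should be 0).
Result: proj_W(v) = (-33/79, -13/79, -71/79, -69/79).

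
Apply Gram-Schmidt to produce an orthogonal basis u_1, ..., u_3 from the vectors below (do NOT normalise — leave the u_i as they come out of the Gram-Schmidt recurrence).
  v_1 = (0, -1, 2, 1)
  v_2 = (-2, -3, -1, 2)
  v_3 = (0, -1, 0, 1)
Orthogonal basis:
  u_1 = (0, -1, 2, 1)
  u_2 = (-2, -5/2, -2, 3/2)
  u_3 = (16/33, -2/33, -2/11, 10/33)

Apply the Gram-Schmidt recurrence
  u_1 = v_1
  u_i = v_i − Σ_{j<i} ((v_i · u_j) / (u_j · u_j)) · u_j.

Step by step this gives:
  u_1 = (0, -1, 2, 1)
  u_2 = (-2, -5/2, -2, 3/2)
  u_3 = (16/33, -2/33, -2/11, 10/33)

Orthogonality check:
  u_2 · u_1 = 0 (should be 0)
  u_3 · u_1 = 0 (should be 0)
  u_3 · u_2 = 0 (should be 0)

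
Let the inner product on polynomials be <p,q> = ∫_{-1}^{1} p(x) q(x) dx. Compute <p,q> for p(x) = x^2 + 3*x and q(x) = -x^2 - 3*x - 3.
<p,q> = -42/5

Expand the product: p(x)·q(x) = -x^4 - 6*x^3 - 12*x^2 - 9*x.
∫_{-1}^{1} of each monomial x^k gives [2/(k+1) if k even, 0 if k odd]. Integrating term-by-term (or equivalently evaluating the antiderivative F(x) = -x^5/5 - 3*x^4/2 - 4*x^3 - 9*x^2/2 at the endpoints):
  F(1) − F(−1) = -51/5 − (-9/5) = -42/5.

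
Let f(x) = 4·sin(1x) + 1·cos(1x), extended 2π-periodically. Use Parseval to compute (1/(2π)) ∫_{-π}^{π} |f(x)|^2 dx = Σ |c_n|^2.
Σ |c_n|^2 = 17/2

Expand |f|^2 and use orthogonality of {sin(nx), cos(mx)} on [-π, π]:
  ∫_{-π}^{π} sin(nx)^2 dx = π, ∫ cos(mx)^2 dx = π, and cross terms integrate to 0.
So ∫_{-π}^{π} f(x)^2 dx = 4^2 · π + 1^2 · π = (16 + 1)π.
Divide by 2π: (16 + 1)/2 = 17/2.
By Parseval, this equals Σ |c_n|^2.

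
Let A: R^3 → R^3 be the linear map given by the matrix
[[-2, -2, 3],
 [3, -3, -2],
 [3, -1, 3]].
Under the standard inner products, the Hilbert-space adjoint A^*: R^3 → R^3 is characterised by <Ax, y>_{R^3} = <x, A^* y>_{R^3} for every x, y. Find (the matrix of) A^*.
A^* = A^T =
[[-2, 3, 3],
 [-2, -3, -1],
 [3, -2, 3]]

For real matrices with standard dot products, the defining identity <Ax, y> = <x, A^* y> gives (Ax)^T y = x^T (A^*) y, i.e. x^T A^T y = x^T (A^*) y. Since this holds for all x, y, we must have A^* = A^T. Therefore
A^* =
[[-2, 3, 3],
 [-2, -3, -1],
 [3, -2, 3]].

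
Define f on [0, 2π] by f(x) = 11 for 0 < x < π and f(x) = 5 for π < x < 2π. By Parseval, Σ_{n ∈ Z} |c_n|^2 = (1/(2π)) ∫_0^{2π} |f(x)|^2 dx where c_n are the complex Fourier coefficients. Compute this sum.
Σ |c_n|^2 = 73

Parseval equates the L^2 energy of f (normalised by 1/(2π)) with the ℓ^2 sum of its Fourier coefficients: (1/(2π)) ∫_0^{2π} |f|^2 = Σ |c_n|^2.
Compute the left side: (1/(2π)) [∫_0^π 11^2 dx + ∫_π^{2π} 5^2 dx] = (1/(2π)) · (121π + 25π) = (121 + 25)/2 = 73.
So Σ_{n ∈ Z} |c_n|^2 = 73.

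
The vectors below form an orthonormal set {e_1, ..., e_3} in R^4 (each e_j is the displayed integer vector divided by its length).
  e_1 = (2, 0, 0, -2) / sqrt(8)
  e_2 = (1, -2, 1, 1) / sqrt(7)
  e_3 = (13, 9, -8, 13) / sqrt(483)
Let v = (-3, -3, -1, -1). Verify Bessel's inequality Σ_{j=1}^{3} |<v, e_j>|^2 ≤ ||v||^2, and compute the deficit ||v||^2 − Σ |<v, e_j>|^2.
Σ |<v, e_j>|^2 = 868/69; ||v||^2 = 20; deficit = 512/69

Write each e_j = u_j / sqrt(<u_j, u_j>) where u_j is the displayed integer vector. Then <v, e_j> = <v, u_j> / sqrt(<u_j, u_j>), so |<v, e_j>|^2 = <v, u_j>^2 / <u_j, u_j>.
Coefficients: <v, e_1> = -4/sqrt(8), <v, e_2> = 1/sqrt(7), <v, e_3> = -71/sqrt(483).
Square and sum: Σ |<v, e_j>|^2 = 868/69.
Compute ||v||^2 = v·v = 20.
Deficit = 20 − 868/69 = 512/69 ≥ 0, confirming Bessel's inequality. (The deficit equals ||v − Σ <v,e_j> e_j||^2, the squared distance from v to span{e_j}.)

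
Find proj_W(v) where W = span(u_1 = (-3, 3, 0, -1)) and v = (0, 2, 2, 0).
proj_W(v) = (-18/19, 18/19, 0, -6/19)

Set up U = [u_1 | ... | u_1] ∈ R^(4×1). The projector onto W = col(U) is P = U (U^T U)^(-1) U^T.
Compute U^T U =
  [19],
and U^T v = (6).
Solve U^T U · c = U^T v for the coefficients: c = (6/19). The projection is proj_W(v) = U c.
Check: (v - proj_W(v)) · u_1 = 0  (should be 0).
Result: proj_W(v) = (-18/19, 18/19, 0, -6/19).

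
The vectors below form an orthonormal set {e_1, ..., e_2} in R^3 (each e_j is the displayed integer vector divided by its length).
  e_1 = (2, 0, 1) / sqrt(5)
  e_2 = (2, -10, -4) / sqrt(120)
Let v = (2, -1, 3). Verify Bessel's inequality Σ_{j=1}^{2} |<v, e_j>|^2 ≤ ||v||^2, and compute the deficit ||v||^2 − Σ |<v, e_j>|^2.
Σ |<v, e_j>|^2 = 59/6; ||v||^2 = 14; deficit = 25/6

Write each e_j = u_j / sqrt(<u_j, u_j>) where u_j is the displayed integer vector. Then <v, e_j> = <v, u_j> / sqrt(<u_j, u_j>), so |<v, e_j>|^2 = <v, u_j>^2 / <u_j, u_j>.
Coefficients: <v, e_1> = 7/sqrt(5), <v, e_2> = 2/sqrt(120).
Square and sum: Σ |<v, e_j>|^2 = 59/6.
Compute ||v||^2 = v·v = 14.
Deficit = 14 − 59/6 = 25/6 ≥ 0, confirming Bessel's inequality. (The deficit equals ||v − Σ <v,e_j> e_j||^2, the squared distance from v to span{e_j}.)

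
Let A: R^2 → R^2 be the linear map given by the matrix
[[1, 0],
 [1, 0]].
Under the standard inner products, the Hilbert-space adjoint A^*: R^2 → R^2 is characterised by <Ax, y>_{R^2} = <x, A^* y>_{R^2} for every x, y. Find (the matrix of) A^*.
A^* = A^T =
[[1, 1],
 [0, 0]]

For real matrices with standard dot products, the defining identity <Ax, y> = <x, A^* y> gives (Ax)^T y = x^T (A^*) y, i.e. x^T A^T y = x^T (A^*) y. Since this holds for all x, y, we must have A^* = A^T. Therefore
A^* =
[[1, 1],
 [0, 0]].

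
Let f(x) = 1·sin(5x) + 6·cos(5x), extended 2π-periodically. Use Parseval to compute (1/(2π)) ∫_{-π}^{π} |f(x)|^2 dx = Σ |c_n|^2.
Σ |c_n|^2 = 37/2

Expand |f|^2 and use orthogonality of {sin(nx), cos(mx)} on [-π, π]:
  ∫_{-π}^{π} sin(nx)^2 dx = π, ∫ cos(mx)^2 dx = π, and cross terms integrate to 0.
So ∫_{-π}^{π} f(x)^2 dx = 1^2 · π + 6^2 · π = (1 + 36)π.
Divide by 2π: (1 + 36)/2 = 37/2.
By Parseval, this equals Σ |c_n|^2.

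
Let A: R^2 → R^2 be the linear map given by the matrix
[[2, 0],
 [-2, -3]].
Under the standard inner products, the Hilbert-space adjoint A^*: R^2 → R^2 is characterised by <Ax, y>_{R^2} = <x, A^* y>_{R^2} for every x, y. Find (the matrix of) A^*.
A^* = A^T =
[[2, -2],
 [0, -3]]

For real matrices with standard dot products, the defining identity <Ax, y> = <x, A^* y> gives (Ax)^T y = x^T (A^*) y, i.e. x^T A^T y = x^T (A^*) y. Since this holds for all x, y, we must have A^* = A^T. Therefore
A^* =
[[2, -2],
 [0, -3]].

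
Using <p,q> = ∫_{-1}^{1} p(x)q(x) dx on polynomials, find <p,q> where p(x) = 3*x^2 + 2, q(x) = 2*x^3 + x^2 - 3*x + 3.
<p,q> = 308/15

Expand the product: p(x)·q(x) = 6*x^5 + 3*x^4 - 5*x^3 + 11*x^2 - 6*x + 6.
∫_{-1}^{1} of each monomial x^k gives [2/(k+1) if k even, 0 if k odd]. Integrating term-by-term (or equivalently evaluating the antiderivative F(x) = x^6 + 3*x^5/5 - 5*x^4/4 + 11*x^3/3 - 3*x^2 + 6*x at the endpoints):
  F(1) − F(−1) = 421/60 − (-811/60) = 308/15.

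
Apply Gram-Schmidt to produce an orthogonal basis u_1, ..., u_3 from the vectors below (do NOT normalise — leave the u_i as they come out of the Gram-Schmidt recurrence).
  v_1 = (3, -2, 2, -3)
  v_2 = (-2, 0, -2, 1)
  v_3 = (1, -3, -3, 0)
Orthogonal basis:
  u_1 = (3, -2, 2, -3)
  u_2 = (-1/2, -1, -1, -1/2)
  u_3 = (114/65, -37/65, -67/65, 94/65)

Apply the Gram-Schmidt recurrence
  u_1 = v_1
  u_i = v_i − Σ_{j<i} ((v_i · u_j) / (u_j · u_j)) · u_j.

Step by step this gives:
  u_1 = (3, -2, 2, -3)
  u_2 = (-1/2, -1, -1, -1/2)
  u_3 = (114/65, -37/65, -67/65, 94/65)

Orthogonality check:
  u_2 · u_1 = 0 (should be 0)
  u_3 · u_1 = 0 (should be 0)
  u_3 · u_2 = 0 (should be 0)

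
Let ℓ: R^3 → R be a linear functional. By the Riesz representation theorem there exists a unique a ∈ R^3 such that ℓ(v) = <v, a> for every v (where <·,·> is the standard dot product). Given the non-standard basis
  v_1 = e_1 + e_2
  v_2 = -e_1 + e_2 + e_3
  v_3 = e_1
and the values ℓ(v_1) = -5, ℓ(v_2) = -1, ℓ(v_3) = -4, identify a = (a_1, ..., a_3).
a = (-4, -1, -4)

Write a = (a_1, ..., a_3) in the standard basis. For each basis vector v_i, ℓ(v_i) = <v_i, a> is a linear equation in the a_j's. Collect the n equations into a matrix system V a = ℓ, where row i of V is v_i (expressed in the standard basis). Since V is invertible (lower-triangular with 1s on the diagonal, up to permutation), solve by back-substitution:
  V =
[[1, 1, 0],
 [-1, 1, 1],
 [1, 0, 0]]
  V a = (-5, -1, -4)
Solving gives a = (-4, -1, -4).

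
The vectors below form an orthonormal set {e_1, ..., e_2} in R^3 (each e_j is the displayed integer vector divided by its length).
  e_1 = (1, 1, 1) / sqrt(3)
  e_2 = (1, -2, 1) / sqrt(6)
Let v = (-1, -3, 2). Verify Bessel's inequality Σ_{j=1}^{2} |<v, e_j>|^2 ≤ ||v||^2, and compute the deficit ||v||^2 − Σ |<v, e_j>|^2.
Σ |<v, e_j>|^2 = 19/2; ||v||^2 = 14; deficit = 9/2

Write each e_j = u_j / sqrt(<u_j, u_j>) where u_j is the displayed integer vector. Then <v, e_j> = <v, u_j> / sqrt(<u_j, u_j>), so |<v, e_j>|^2 = <v, u_j>^2 / <u_j, u_j>.
Coefficients: <v, e_1> = -2/sqrt(3), <v, e_2> = 7/sqrt(6).
Square and sum: Σ |<v, e_j>|^2 = 19/2.
Compute ||v||^2 = v·v = 14.
Deficit = 14 − 19/2 = 9/2 ≥ 0, confirming Bessel's inequality. (The deficit equals ||v − Σ <v,e_j> e_j||^2, the squared distance from v to span{e_j}.)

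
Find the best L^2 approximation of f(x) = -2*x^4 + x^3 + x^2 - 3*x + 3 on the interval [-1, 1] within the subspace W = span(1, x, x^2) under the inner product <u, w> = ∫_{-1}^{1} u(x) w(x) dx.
g(x) = -5*x^2/7 - 12*x/5 + 111/35

The best approximation g ∈ W is the orthogonal projection of f onto W. Writing g = a_0 + a_1 x + a_2 x^2, the coefficients solve the normal equations G · a = b where
  G_{ij} = <φ_i, φ_j> and b_i = <f, φ_i>, with φ_0 = 1, φ_1 = x, φ_2 = x^2.
G =
  [2, 0, 2/3]
  [0, 2/3, 0]
  [2/3, 0, 2/5],
b = (88/15, -8/5, 64/35).
Solving gives a_0 = 111/35, a_1 = -12/5, a_2 = -5/7, so
  g(x) = -5*x^2/7 - 12*x/5 + 111/35.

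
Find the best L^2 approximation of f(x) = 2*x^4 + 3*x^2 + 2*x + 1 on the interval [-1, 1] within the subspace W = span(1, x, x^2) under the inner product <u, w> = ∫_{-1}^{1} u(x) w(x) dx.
g(x) = 33*x^2/7 + 2*x + 29/35

The best approximation g ∈ W is the orthogonal projection of f onto W. Writing g = a_0 + a_1 x + a_2 x^2, the coefficients solve the normal equations G · a = b where
  G_{ij} = <φ_i, φ_j> and b_i = <f, φ_i>, with φ_0 = 1, φ_1 = x, φ_2 = x^2.
G =
  [2, 0, 2/3]
  [0, 2/3, 0]
  [2/3, 0, 2/5],
b = (24/5, 4/3, 256/105).
Solving gives a_0 = 29/35, a_1 = 2, a_2 = 33/7, so
  g(x) = 33*x^2/7 + 2*x + 29/35.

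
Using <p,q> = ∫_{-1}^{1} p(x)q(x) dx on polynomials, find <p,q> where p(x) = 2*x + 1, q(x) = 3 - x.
<p,q> = 14/3

Expand the product: p(x)·q(x) = -2*x^2 + 5*x + 3.
∫_{-1}^{1} of each monomial x^k gives [2/(k+1) if k even, 0 if k odd]. Integrating term-by-term (or equivalently evaluating the antiderivative F(x) = -2*x^3/3 + 5*x^2/2 + 3*x at the endpoints):
  F(1) − F(−1) = 29/6 − (1/6) = 14/3.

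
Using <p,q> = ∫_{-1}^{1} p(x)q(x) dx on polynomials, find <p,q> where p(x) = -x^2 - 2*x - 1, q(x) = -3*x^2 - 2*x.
<p,q> = 88/15

Expand the product: p(x)·q(x) = 3*x^4 + 8*x^3 + 7*x^2 + 2*x.
∫_{-1}^{1} of each monomial x^k gives [2/(k+1) if k even, 0 if k odd]. Integrating term-by-term (or equivalently evaluating the antiderivative F(x) = 3*x^5/5 + 2*x^4 + 7*x^3/3 + x^2 at the endpoints):
  F(1) − F(−1) = 89/15 − (1/15) = 88/15.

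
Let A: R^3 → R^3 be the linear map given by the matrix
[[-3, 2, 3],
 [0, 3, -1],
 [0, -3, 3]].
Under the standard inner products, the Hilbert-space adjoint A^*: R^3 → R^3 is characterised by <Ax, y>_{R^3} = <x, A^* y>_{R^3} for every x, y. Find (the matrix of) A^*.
A^* = A^T =
[[-3, 0, 0],
 [2, 3, -3],
 [3, -1, 3]]

For real matrices with standard dot products, the defining identity <Ax, y> = <x, A^* y> gives (Ax)^T y = x^T (A^*) y, i.e. x^T A^T y = x^T (A^*) y. Since this holds for all x, y, we must have A^* = A^T. Therefore
A^* =
[[-3, 0, 0],
 [2, 3, -3],
 [3, -1, 3]].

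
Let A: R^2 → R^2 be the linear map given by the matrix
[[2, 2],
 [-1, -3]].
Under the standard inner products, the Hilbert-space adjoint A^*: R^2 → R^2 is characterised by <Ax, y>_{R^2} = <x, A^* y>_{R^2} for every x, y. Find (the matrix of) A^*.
A^* = A^T =
[[2, -1],
 [2, -3]]

For real matrices with standard dot products, the defining identity <Ax, y> = <x, A^* y> gives (Ax)^T y = x^T (A^*) y, i.e. x^T A^T y = x^T (A^*) y. Since this holds for all x, y, we must have A^* = A^T. Therefore
A^* =
[[2, -1],
 [2, -3]].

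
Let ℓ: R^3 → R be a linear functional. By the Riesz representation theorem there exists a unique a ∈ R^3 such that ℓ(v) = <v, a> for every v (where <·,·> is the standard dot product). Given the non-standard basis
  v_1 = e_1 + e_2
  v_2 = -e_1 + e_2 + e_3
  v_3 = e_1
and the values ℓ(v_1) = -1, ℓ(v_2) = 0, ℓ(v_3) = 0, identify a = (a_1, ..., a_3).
a = (0, -1, 1)

Write a = (a_1, ..., a_3) in the standard basis. For each basis vector v_i, ℓ(v_i) = <v_i, a> is a linear equation in the a_j's. Collect the n equations into a matrix system V a = ℓ, where row i of V is v_i (expressed in the standard basis). Since V is invertible (lower-triangular with 1s on the diagonal, up to permutation), solve by back-substitution:
  V =
[[1, 1, 0],
 [-1, 1, 1],
 [1, 0, 0]]
  V a = (-1, 0, 0)
Solving gives a = (0, -1, 1).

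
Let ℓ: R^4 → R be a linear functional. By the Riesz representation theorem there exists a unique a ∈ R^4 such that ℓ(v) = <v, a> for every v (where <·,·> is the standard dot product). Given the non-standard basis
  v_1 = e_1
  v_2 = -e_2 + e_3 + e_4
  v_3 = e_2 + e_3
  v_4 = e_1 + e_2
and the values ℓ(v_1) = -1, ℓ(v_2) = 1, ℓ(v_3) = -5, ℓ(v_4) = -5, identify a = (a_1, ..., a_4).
a = (-1, -4, -1, -2)

Write a = (a_1, ..., a_4) in the standard basis. For each basis vector v_i, ℓ(v_i) = <v_i, a> is a linear equation in the a_j's. Collect the n equations into a matrix system V a = ℓ, where row i of V is v_i (expressed in the standard basis). Since V is invertible (lower-triangular with 1s on the diagonal, up to permutation), solve by back-substitution:
  V =
[[1, 0, 0, 0],
 [0, -1, 1, 1],
 [0, 1, 1, 0],
 [1, 1, 0, 0]]
  V a = (-1, 1, -5, -5)
Solving gives a = (-1, -4, -1, -2).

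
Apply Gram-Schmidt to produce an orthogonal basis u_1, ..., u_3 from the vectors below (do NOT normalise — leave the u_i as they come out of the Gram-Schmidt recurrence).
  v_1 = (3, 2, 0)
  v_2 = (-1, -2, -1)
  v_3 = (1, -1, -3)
Orthogonal basis:
  u_1 = (3, 2, 0)
  u_2 = (8/13, -12/13, -1)
  u_3 = (-14/29, 21/29, -28/29)

Apply the Gram-Schmidt recurrence
  u_1 = v_1
  u_i = v_i − Σ_{j<i} ((v_i · u_j) / (u_j · u_j)) · u_j.

Step by step this gives:
  u_1 = (3, 2, 0)
  u_2 = (8/13, -12/13, -1)
  u_3 = (-14/29, 21/29, -28/29)

Orthogonality check:
  u_2 · u_1 = 0 (should be 0)
  u_3 · u_1 = 0 (should be 0)
  u_3 · u_2 = 0 (should be 0)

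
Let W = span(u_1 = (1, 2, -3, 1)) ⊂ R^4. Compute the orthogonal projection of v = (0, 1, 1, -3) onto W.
proj_W(v) = (-4/15, -8/15, 4/5, -4/15)

Set up U = [u_1 | ... | u_1] ∈ R^(4×1). The projector onto W = col(U) is P = U (U^T U)^(-1) U^T.
Compute U^T U =
  [15],
and U^T v = (-4).
Solve U^T U · c = U^T v for the coefficients: c = (-4/15). The projection is proj_W(v) = U c.
Check: (v - proj_W(v)) · u_1 = 0  (should be 0).
Result: proj_W(v) = (-4/15, -8/15, 4/5, -4/15).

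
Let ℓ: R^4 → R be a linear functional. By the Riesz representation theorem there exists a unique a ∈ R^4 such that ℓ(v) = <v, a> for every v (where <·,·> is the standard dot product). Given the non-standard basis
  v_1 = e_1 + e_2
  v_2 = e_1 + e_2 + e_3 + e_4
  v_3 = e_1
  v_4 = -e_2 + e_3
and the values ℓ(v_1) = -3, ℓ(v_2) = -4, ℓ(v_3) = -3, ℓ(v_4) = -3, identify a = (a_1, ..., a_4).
a = (-3, 0, -3, 2)

Write a = (a_1, ..., a_4) in the standard basis. For each basis vector v_i, ℓ(v_i) = <v_i, a> is a linear equation in the a_j's. Collect the n equations into a matrix system V a = ℓ, where row i of V is v_i (expressed in the standard basis). Since V is invertible (lower-triangular with 1s on the diagonal, up to permutation), solve by back-substitution:
  V =
[[1, 1, 0, 0],
 [1, 1, 1, 1],
 [1, 0, 0, 0],
 [0, -1, 1, 0]]
  V a = (-3, -4, -3, -3)
Solving gives a = (-3, 0, -3, 2).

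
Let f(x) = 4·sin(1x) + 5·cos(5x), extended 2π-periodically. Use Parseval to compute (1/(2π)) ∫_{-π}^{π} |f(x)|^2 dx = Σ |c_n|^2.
Σ |c_n|^2 = 41/2

Expand |f|^2 and use orthogonality of {sin(nx), cos(mx)} on [-π, π]:
  ∫_{-π}^{π} sin(nx)^2 dx = π, ∫ cos(mx)^2 dx = π, and cross terms integrate to 0.
So ∫_{-π}^{π} f(x)^2 dx = 4^2 · π + 5^2 · π = (16 + 25)π.
Divide by 2π: (16 + 25)/2 = 41/2.
By Parseval, this equals Σ |c_n|^2.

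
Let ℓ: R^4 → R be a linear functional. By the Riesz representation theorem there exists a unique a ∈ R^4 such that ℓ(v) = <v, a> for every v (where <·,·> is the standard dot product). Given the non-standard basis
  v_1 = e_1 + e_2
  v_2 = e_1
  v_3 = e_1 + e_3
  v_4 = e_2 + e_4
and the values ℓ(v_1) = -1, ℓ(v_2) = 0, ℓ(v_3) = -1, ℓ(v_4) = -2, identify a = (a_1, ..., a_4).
a = (0, -1, -1, -1)

Write a = (a_1, ..., a_4) in the standard basis. For each basis vector v_i, ℓ(v_i) = <v_i, a> is a linear equation in the a_j's. Collect the n equations into a matrix system V a = ℓ, where row i of V is v_i (expressed in the standard basis). Since V is invertible (lower-triangular with 1s on the diagonal, up to permutation), solve by back-substitution:
  V =
[[1, 1, 0, 0],
 [1, 0, 0, 0],
 [1, 0, 1, 0],
 [0, 1, 0, 1]]
  V a = (-1, 0, -1, -2)
Solving gives a = (0, -1, -1, -1).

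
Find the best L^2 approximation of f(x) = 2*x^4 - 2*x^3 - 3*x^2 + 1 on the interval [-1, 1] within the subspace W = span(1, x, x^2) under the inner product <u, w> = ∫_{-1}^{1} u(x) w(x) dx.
g(x) = -9*x^2/7 - 6*x/5 + 29/35

The best approximation g ∈ W is the orthogonal projection of f onto W. Writing g = a_0 + a_1 x + a_2 x^2, the coefficients solve the normal equations G · a = b where
  G_{ij} = <φ_i, φ_j> and b_i = <f, φ_i>, with φ_0 = 1, φ_1 = x, φ_2 = x^2.
G =
  [2, 0, 2/3]
  [0, 2/3, 0]
  [2/3, 0, 2/5],
b = (4/5, -4/5, 4/105).
Solving gives a_0 = 29/35, a_1 = -6/5, a_2 = -9/7, so
  g(x) = -9*x^2/7 - 6*x/5 + 29/35.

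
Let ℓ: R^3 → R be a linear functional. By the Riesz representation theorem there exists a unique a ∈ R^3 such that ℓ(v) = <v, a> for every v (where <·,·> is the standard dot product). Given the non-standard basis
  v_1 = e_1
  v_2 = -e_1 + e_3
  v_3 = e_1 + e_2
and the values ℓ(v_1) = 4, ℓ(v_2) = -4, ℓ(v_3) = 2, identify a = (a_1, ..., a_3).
a = (4, -2, 0)

Write a = (a_1, ..., a_3) in the standard basis. For each basis vector v_i, ℓ(v_i) = <v_i, a> is a linear equation in the a_j's. Collect the n equations into a matrix system V a = ℓ, where row i of V is v_i (expressed in the standard basis). Since V is invertible (lower-triangular with 1s on the diagonal, up to permutation), solve by back-substitution:
  V =
[[1, 0, 0],
 [-1, 0, 1],
 [1, 1, 0]]
  V a = (4, -4, 2)
Solving gives a = (4, -2, 0).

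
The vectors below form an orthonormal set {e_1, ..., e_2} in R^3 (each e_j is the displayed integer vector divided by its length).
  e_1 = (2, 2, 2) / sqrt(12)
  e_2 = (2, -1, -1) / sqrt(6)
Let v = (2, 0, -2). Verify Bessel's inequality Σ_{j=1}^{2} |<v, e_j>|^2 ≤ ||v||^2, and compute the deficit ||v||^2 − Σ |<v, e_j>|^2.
Σ |<v, e_j>|^2 = 6; ||v||^2 = 8; deficit = 2

Write each e_j = u_j / sqrt(<u_j, u_j>) where u_j is the displayed integer vector. Then <v, e_j> = <v, u_j> / sqrt(<u_j, u_j>), so |<v, e_j>|^2 = <v, u_j>^2 / <u_j, u_j>.
Coefficients: <v, e_1> = 0/sqrt(12), <v, e_2> = 6/sqrt(6).
Square and sum: Σ |<v, e_j>|^2 = 6.
Compute ||v||^2 = v·v = 8.
Deficit = 8 − 6 = 2 ≥ 0, confirming Bessel's inequality. (The deficit equals ||v − Σ <v,e_j> e_j||^2, the squared distance from v to span{e_j}.)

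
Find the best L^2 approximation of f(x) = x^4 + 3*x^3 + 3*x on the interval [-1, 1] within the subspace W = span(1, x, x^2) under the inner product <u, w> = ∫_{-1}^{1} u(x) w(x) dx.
g(x) = 6*x^2/7 + 24*x/5 - 3/35

The best approximation g ∈ W is the orthogonal projection of f onto W. Writing g = a_0 + a_1 x + a_2 x^2, the coefficients solve the normal equations G · a = b where
  G_{ij} = <φ_i, φ_j> and b_i = <f, φ_i>, with φ_0 = 1, φ_1 = x, φ_2 = x^2.
G =
  [2, 0, 2/3]
  [0, 2/3, 0]
  [2/3, 0, 2/5],
b = (2/5, 16/5, 2/7).
Solving gives a_0 = -3/35, a_1 = 24/5, a_2 = 6/7, so
  g(x) = 6*x^2/7 + 24*x/5 - 3/35.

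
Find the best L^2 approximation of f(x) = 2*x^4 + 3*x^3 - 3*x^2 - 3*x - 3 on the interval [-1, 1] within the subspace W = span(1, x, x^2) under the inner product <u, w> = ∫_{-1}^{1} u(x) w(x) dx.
g(x) = -9*x^2/7 - 6*x/5 - 111/35

The best approximation g ∈ W is the orthogonal projection of f onto W. Writing g = a_0 + a_1 x + a_2 x^2, the coefficients solve the normal equations G · a = b where
  G_{ij} = <φ_i, φ_j> and b_i = <f, φ_i>, with φ_0 = 1, φ_1 = x, φ_2 = x^2.
G =
  [2, 0, 2/3]
  [0, 2/3, 0]
  [2/3, 0, 2/5],
b = (-36/5, -4/5, -92/35).
Solving gives a_0 = -111/35, a_1 = -6/5, a_2 = -9/7, so
  g(x) = -9*x^2/7 - 6*x/5 - 111/35.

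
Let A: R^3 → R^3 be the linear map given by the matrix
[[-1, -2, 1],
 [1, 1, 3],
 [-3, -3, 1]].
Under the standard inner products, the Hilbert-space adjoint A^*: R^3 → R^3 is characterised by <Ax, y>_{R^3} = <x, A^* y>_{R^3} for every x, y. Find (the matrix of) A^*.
A^* = A^T =
[[-1, 1, -3],
 [-2, 1, -3],
 [1, 3, 1]]

For real matrices with standard dot products, the defining identity <Ax, y> = <x, A^* y> gives (Ax)^T y = x^T (A^*) y, i.e. x^T A^T y = x^T (A^*) y. Since this holds for all x, y, we must have A^* = A^T. Therefore
A^* =
[[-1, 1, -3],
 [-2, 1, -3],
 [1, 3, 1]].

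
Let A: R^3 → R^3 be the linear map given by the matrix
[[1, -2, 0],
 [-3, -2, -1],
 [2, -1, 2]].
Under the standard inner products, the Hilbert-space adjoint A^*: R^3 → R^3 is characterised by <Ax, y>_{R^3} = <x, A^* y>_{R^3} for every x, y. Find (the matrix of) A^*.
A^* = A^T =
[[1, -3, 2],
 [-2, -2, -1],
 [0, -1, 2]]

For real matrices with standard dot products, the defining identity <Ax, y> = <x, A^* y> gives (Ax)^T y = x^T (A^*) y, i.e. x^T A^T y = x^T (A^*) y. Since this holds for all x, y, we must have A^* = A^T. Therefore
A^* =
[[1, -3, 2],
 [-2, -2, -1],
 [0, -1, 2]].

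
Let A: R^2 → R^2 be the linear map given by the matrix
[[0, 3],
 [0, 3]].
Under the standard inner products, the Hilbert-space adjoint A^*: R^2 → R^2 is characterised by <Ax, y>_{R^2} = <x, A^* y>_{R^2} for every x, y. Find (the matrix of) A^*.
A^* = A^T =
[[0, 0],
 [3, 3]]

For real matrices with standard dot products, the defining identity <Ax, y> = <x, A^* y> gives (Ax)^T y = x^T (A^*) y, i.e. x^T A^T y = x^T (A^*) y. Since this holds for all x, y, we must have A^* = A^T. Therefore
A^* =
[[0, 0],
 [3, 3]].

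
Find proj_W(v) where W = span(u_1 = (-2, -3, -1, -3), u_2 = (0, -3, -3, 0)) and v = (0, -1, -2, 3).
proj_W(v) = (4/3, -5/6, -13/6, 2)

Set up U = [u_1 | ... | u_2] ∈ R^(4×2). The projector onto W = col(U) is P = U (U^T U)^(-1) U^T.
Compute U^T U =
  [23, 12]
  [12, 18],
and U^T v = (-4, 9).
Solve U^T U · c = U^T v for the coefficients: c = (-2/3, 17/18). The projection is proj_W(v) = U c.
Check: (v - proj_W(v)) · u_1 = 0  (should be 0).
Check: (v - proj_W(v)) · u_2 = 0  (should be 0).
Result: proj_W(v) = (4/3, -5/6, -13/6, 2).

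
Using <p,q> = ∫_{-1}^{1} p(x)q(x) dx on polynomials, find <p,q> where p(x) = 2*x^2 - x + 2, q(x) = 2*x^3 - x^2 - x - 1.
<p,q> = -38/5

Expand the product: p(x)·q(x) = 4*x^5 - 4*x^4 + 3*x^3 - 3*x^2 - x - 2.
∫_{-1}^{1} of each monomial x^k gives [2/(k+1) if k even, 0 if k odd]. Integrating term-by-term (or equivalently evaluating the antiderivative F(x) = 2*x^6/3 - 4*x^5/5 + 3*x^4/4 - x^3 - x^2/2 - 2*x at the endpoints):
  F(1) − F(−1) = -173/60 − (283/60) = -38/5.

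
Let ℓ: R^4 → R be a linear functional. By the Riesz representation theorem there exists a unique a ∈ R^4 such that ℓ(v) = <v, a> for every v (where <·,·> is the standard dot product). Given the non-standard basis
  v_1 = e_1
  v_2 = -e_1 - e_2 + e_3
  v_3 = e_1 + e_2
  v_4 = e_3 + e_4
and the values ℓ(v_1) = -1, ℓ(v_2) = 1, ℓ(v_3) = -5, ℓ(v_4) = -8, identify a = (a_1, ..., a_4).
a = (-1, -4, -4, -4)

Write a = (a_1, ..., a_4) in the standard basis. For each basis vector v_i, ℓ(v_i) = <v_i, a> is a linear equation in the a_j's. Collect the n equations into a matrix system V a = ℓ, where row i of V is v_i (expressed in the standard basis). Since V is invertible (lower-triangular with 1s on the diagonal, up to permutation), solve by back-substitution:
  V =
[[1, 0, 0, 0],
 [-1, -1, 1, 0],
 [1, 1, 0, 0],
 [0, 0, 1, 1]]
  V a = (-1, 1, -5, -8)
Solving gives a = (-1, -4, -4, -4).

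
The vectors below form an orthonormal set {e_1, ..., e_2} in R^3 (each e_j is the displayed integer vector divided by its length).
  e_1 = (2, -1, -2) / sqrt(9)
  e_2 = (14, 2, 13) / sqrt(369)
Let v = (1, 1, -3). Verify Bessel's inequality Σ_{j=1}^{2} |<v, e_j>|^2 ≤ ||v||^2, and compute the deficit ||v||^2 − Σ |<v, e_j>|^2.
Σ |<v, e_j>|^2 = 282/41; ||v||^2 = 11; deficit = 169/41

Write each e_j = u_j / sqrt(<u_j, u_j>) where u_j is the displayed integer vector. Then <v, e_j> = <v, u_j> / sqrt(<u_j, u_j>), so |<v, e_j>|^2 = <v, u_j>^2 / <u_j, u_j>.
Coefficients: <v, e_1> = 7/sqrt(9), <v, e_2> = -23/sqrt(369).
Square and sum: Σ |<v, e_j>|^2 = 282/41.
Compute ||v||^2 = v·v = 11.
Deficit = 11 − 282/41 = 169/41 ≥ 0, confirming Bessel's inequality. (The deficit equals ||v − Σ <v,e_j> e_j||^2, the squared distance from v to span{e_j}.)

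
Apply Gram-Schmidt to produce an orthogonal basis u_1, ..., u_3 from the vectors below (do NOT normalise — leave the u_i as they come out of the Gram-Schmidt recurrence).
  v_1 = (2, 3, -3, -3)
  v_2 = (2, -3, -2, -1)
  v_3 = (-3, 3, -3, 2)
Orthogonal basis:
  u_1 = (2, 3, -3, -3)
  u_2 = (54/31, -105/31, -50/31, -19/31)
  u_3 = (-600/271, 75/542, -950/271, 1175/542)

Apply the Gram-Schmidt recurrence
  u_1 = v_1
  u_i = v_i − Σ_{j<i} ((v_i · u_j) / (u_j · u_j)) · u_j.

Step by step this gives:
  u_1 = (2, 3, -3, -3)
  u_2 = (54/31, -105/31, -50/31, -19/31)
  u_3 = (-600/271, 75/542, -950/271, 1175/542)

Orthogonality check:
  u_2 · u_1 = 0 (should be 0)
  u_3 · u_1 = 0 (should be 0)
  u_3 · u_2 = 0 (should be 0)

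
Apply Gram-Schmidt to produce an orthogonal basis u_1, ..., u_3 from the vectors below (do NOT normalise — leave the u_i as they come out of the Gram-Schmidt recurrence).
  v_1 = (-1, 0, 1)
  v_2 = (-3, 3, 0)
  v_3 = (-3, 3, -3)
Orthogonal basis:
  u_1 = (-1, 0, 1)
  u_2 = (-3/2, 3, -3/2)
  u_3 = (-1, -1, -1)

Apply the Gram-Schmidt recurrence
  u_1 = v_1
  u_i = v_i − Σ_{j<i} ((v_i · u_j) / (u_j · u_j)) · u_j.

Step by step this gives:
  u_1 = (-1, 0, 1)
  u_2 = (-3/2, 3, -3/2)
  u_3 = (-1, -1, -1)

Orthogonality check:
  u_2 · u_1 = 0 (should be 0)
  u_3 · u_1 = 0 (should be 0)
  u_3 · u_2 = 0 (should be 0)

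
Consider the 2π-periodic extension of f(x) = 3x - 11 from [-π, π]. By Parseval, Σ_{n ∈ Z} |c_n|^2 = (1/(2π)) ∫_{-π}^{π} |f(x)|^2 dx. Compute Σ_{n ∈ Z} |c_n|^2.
Σ |c_n|^2 = 3π^2 + 121

Expand and integrate term by term over [-π, π]:
  ∫ (3x)^2 dx = 9·(2π^3/3); ∫ 2·3·(-11)·x dx = 0 (odd integrand); ∫ (-11)^2 dx = 121·2π.
So (1/(2π)) ∫_{-π}^{π} (3x - 11)^2 dx = 9π^2/3 + 121 = 3π^2 + 121.
Parseval ⇒ Σ |c_n|^2 = 3π^2 + 121.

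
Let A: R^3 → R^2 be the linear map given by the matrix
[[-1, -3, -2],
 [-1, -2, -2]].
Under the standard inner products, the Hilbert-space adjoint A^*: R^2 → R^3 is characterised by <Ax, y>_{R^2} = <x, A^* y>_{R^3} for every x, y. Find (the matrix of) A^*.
A^* = A^T =
[[-1, -1],
 [-3, -2],
 [-2, -2]]

For real matrices with standard dot products, the defining identity <Ax, y> = <x, A^* y> gives (Ax)^T y = x^T (A^*) y, i.e. x^T A^T y = x^T (A^*) y. Since this holds for all x, y, we must have A^* = A^T. Therefore
A^* =
[[-1, -1],
 [-3, -2],
 [-2, -2]].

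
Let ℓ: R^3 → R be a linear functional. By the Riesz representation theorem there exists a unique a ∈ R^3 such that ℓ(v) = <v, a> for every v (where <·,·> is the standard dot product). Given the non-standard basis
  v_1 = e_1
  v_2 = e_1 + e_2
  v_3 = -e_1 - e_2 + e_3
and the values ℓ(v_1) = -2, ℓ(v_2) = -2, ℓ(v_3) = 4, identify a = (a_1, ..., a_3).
a = (-2, 0, 2)

Write a = (a_1, ..., a_3) in the standard basis. For each basis vector v_i, ℓ(v_i) = <v_i, a> is a linear equation in the a_j's. Collect the n equations into a matrix system V a = ℓ, where row i of V is v_i (expressed in the standard basis). Since V is invertible (lower-triangular with 1s on the diagonal, up to permutation), solve by back-substitution:
  V =
[[1, 0, 0],
 [1, 1, 0],
 [-1, -1, 1]]
  V a = (-2, -2, 4)
Solving gives a = (-2, 0, 2).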